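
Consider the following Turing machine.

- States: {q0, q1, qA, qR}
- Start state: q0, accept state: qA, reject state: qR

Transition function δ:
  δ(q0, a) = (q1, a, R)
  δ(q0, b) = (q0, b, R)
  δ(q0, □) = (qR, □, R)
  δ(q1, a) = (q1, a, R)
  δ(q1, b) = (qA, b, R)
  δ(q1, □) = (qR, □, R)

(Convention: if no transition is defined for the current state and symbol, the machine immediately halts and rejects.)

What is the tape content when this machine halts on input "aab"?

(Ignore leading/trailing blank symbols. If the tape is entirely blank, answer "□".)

Execution trace:
Initial: [q0]aab
Step 1: δ(q0, a) = (q1, a, R) → a[q1]ab
Step 2: δ(q1, a) = (q1, a, R) → aa[q1]b
Step 3: δ(q1, b) = (qA, b, R) → aab[qA]□

The machine reaches the accept state qA and halts.

Final tape (ignoring leading/trailing blanks): aab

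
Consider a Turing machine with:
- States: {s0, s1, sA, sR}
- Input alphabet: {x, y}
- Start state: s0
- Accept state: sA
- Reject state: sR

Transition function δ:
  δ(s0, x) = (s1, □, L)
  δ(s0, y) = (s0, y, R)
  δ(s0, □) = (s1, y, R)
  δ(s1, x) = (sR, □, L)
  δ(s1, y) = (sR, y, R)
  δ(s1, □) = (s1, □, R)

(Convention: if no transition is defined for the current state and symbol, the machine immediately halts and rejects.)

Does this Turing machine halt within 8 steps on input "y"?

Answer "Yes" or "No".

Execution trace:
Initial: [s0]y
Step 1: δ(s0, y) = (s0, y, R) → y[s0]□
Step 2: δ(s0, □) = (s1, y, R) → yy[s1]□
Step 3: δ(s1, □) = (s1, □, R) → yy□[s1]□
Step 4: δ(s1, □) = (s1, □, R) → yy□□[s1]□
Step 5: δ(s1, □) = (s1, □, R) → yy□□□[s1]□
Step 6: δ(s1, □) = (s1, □, R) → yy□□□□[s1]□
Step 7: δ(s1, □) = (s1, □, R) → yy□□□□□[s1]□
Step 8: δ(s1, □) = (s1, □, R) → yy□□□□□□[s1]□

The machine has not reached a halting state after 8 steps.
The machine did not halt within the 8-step bound.

Answer: No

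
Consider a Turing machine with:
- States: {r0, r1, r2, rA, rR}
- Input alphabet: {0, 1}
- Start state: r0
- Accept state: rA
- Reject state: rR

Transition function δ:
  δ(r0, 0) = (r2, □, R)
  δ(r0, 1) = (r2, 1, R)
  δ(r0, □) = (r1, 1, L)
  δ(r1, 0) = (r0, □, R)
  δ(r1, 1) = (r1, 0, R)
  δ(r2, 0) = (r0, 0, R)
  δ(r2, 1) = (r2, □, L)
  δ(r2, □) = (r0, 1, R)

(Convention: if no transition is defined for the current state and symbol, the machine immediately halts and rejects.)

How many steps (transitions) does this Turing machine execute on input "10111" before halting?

Execution trace:
Initial: [r0]10111
Step 1: δ(r0, 1) = (r2, 1, R) → 1[r2]0111
Step 2: δ(r2, 0) = (r0, 0, R) → 10[r0]111
Step 3: δ(r0, 1) = (r2, 1, R) → 101[r2]11
Step 4: δ(r2, 1) = (r2, □, L) → 10[r2]1□1
Step 5: δ(r2, 1) = (r2, □, L) → 1[r2]0□□1
Step 6: δ(r2, 0) = (r0, 0, R) → 10[r0]□□1
Step 7: δ(r0, □) = (r1, 1, L) → 1[r1]01□1
Step 8: δ(r1, 0) = (r0, □, R) → 1□[r0]1□1
Step 9: δ(r0, 1) = (r2, 1, R) → 1□1[r2]□1
Step 10: δ(r2, □) = (r0, 1, R) → 1□11[r0]1
Step 11: δ(r0, 1) = (r2, 1, R) → 1□111[r2]□
Step 12: δ(r2, □) = (r0, 1, R) → 1□1111[r0]□
Step 13: δ(r0, □) = (r1, 1, L) → 1□111[r1]11
Step 14: δ(r1, 1) = (r1, 0, R) → 1□1110[r1]1
Step 15: δ(r1, 1) = (r1, 0, R) → 1□11100[r1]□

No transition is defined for δ(r1, □). By convention the machine halts and rejects.

The machine executed 15 steps before halting.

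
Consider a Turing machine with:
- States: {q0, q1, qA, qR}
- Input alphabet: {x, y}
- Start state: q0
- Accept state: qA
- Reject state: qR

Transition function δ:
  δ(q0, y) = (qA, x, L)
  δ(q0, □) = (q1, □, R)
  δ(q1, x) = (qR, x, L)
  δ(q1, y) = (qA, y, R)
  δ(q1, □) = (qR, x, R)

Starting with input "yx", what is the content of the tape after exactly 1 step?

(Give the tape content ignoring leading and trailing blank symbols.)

Execution trace:
Initial: [q0]yx
Step 1: δ(q0, y) = (qA, x, L) → [qA]□xx

The machine reaches the accept state qA and halts.

After 1 step, the tape (ignoring leading/trailing blanks) is: xx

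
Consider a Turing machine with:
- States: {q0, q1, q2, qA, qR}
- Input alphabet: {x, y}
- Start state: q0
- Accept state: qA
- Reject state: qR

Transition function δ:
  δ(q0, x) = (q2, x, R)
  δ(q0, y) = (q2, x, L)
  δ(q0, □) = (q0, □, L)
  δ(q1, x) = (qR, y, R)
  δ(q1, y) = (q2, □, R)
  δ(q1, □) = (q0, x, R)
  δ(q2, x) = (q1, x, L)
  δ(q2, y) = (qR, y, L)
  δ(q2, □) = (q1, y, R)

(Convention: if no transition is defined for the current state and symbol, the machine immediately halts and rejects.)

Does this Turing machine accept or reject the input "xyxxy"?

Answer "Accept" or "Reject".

Execution trace:
Initial: [q0]xyxxy
Step 1: δ(q0, x) = (q2, x, R) → x[q2]yxxy
Step 2: δ(q2, y) = (qR, y, L) → [qR]xyxxy

The machine reaches the reject state qR and halts.

Answer: Reject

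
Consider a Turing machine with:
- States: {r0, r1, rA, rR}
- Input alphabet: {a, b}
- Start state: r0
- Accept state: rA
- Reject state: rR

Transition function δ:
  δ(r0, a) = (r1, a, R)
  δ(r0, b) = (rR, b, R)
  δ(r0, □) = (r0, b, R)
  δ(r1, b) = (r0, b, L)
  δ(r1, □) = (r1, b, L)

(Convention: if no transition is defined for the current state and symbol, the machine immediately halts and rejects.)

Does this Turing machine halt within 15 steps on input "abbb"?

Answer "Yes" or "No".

Execution trace:
Initial: [r0]abbb
Step 1: δ(r0, a) = (r1, a, R) → a[r1]bbb
Step 2: δ(r1, b) = (r0, b, L) → [r0]abbb
Step 3: δ(r0, a) = (r1, a, R) → a[r1]bbb
Step 4: δ(r1, b) = (r0, b, L) → [r0]abbb
Step 5: δ(r0, a) = (r1, a, R) → a[r1]bbb
Step 6: δ(r1, b) = (r0, b, L) → [r0]abbb
Step 7: δ(r0, a) = (r1, a, R) → a[r1]bbb
Step 8: δ(r1, b) = (r0, b, L) → [r0]abbb
Step 9: δ(r0, a) = (r1, a, R) → a[r1]bbb
Step 10: δ(r1, b) = (r0, b, L) → [r0]abbb
Step 11: δ(r0, a) = (r1, a, R) → a[r1]bbb
Step 12: δ(r1, b) = (r0, b, L) → [r0]abbb
Step 13: δ(r0, a) = (r1, a, R) → a[r1]bbb
Step 14: δ(r1, b) = (r0, b, L) → [r0]abbb
Step 15: δ(r0, a) = (r1, a, R) → a[r1]bbb

The machine has not reached a halting state after 15 steps.
The machine did not halt within the 15-step bound.

Answer: No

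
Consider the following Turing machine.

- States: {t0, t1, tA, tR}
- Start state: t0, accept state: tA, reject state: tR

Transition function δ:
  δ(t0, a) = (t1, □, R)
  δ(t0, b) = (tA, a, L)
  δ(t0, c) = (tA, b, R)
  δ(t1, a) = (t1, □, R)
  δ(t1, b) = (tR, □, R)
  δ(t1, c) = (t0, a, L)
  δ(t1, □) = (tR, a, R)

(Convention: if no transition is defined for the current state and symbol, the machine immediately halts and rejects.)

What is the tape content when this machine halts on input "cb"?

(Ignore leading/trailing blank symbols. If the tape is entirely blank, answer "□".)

Execution trace:
Initial: [t0]cb
Step 1: δ(t0, c) = (tA, b, R) → b[tA]b

The machine reaches the accept state tA and halts.

Final tape (ignoring leading/trailing blanks): bb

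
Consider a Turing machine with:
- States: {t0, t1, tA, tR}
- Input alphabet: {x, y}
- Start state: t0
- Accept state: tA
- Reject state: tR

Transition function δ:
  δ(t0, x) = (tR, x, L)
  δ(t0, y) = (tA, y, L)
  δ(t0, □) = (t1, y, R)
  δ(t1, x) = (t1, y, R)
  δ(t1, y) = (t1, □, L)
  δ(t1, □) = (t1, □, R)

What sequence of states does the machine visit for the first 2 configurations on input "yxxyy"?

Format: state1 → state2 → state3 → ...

Execution trace:
Initial: [t0]yxxyy
Step 1: δ(t0, y) = (tA, y, L) → [tA]□yxxyy

The machine reaches the accept state tA and halts.

State sequence: t0 → tA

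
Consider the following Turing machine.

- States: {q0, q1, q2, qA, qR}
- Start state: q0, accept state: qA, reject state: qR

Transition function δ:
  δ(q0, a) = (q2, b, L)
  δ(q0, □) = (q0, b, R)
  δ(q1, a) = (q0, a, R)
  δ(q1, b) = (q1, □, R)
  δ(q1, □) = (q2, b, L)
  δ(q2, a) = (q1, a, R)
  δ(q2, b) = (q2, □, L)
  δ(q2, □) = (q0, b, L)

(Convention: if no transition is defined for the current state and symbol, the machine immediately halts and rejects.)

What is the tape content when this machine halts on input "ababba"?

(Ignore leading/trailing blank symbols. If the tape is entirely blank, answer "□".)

Execution trace:
Initial: [q0]ababba
Step 1: δ(q0, a) = (q2, b, L) → [q2]□bbabba
Step 2: δ(q2, □) = (q0, b, L) → [q0]□bbbabba
Step 3: δ(q0, □) = (q0, b, R) → b[q0]bbbabba

No transition is defined for δ(q0, b). By convention the machine halts and rejects.

Final tape (ignoring leading/trailing blanks): bbbbabba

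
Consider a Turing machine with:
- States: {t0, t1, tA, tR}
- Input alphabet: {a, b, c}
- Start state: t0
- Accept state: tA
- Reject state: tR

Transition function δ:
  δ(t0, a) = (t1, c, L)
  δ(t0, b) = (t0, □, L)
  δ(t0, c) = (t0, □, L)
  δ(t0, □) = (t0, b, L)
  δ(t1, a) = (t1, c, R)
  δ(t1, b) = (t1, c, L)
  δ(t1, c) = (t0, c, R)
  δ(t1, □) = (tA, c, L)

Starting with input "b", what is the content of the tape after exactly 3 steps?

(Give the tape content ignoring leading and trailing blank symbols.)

Execution trace:
Initial: [t0]b
Step 1: δ(t0, b) = (t0, □, L) → [t0]□□
Step 2: δ(t0, □) = (t0, b, L) → [t0]□b□
Step 3: δ(t0, □) = (t0, b, L) → [t0]□bb□

After 3 steps, the tape (ignoring leading/trailing blanks) is: bb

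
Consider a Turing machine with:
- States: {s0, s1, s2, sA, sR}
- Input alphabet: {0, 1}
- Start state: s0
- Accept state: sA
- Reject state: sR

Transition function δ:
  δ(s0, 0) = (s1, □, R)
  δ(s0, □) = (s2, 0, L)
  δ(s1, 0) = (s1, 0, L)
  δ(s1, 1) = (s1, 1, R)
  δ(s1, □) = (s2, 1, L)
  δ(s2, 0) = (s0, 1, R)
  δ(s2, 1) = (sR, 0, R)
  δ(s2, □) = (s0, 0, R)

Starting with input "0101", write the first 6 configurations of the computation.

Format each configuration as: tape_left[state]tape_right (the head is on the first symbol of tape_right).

Transitions applied:
Step 1: δ(s0, 0) = (s1, □, R)
Step 2: δ(s1, 1) = (s1, 1, R)
Step 3: δ(s1, 0) = (s1, 0, L)
Step 4: δ(s1, 1) = (s1, 1, R)
Step 5: δ(s1, 0) = (s1, 0, L)

The first 6 configurations are:
[s0]0101 ⊢ □[s1]101 ⊢ □1[s1]01 ⊢ □[s1]101 ⊢ □1[s1]01 ⊢ □[s1]101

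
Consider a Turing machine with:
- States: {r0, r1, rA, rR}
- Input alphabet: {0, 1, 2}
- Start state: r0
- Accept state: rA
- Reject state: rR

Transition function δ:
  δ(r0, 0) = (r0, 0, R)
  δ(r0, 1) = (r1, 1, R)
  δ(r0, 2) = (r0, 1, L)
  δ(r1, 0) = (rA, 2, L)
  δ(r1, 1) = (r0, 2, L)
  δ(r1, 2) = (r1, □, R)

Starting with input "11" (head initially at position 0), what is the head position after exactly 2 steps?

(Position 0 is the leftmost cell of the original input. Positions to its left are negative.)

Execution trace (head position shown):
Step 0: [r0]11  (head at position 0)
Step 1: move right → 1[r1]1  (head at position 1)
Step 2: move left → [r0]12  (head at position 0)

After 2 steps, the head is at position 0.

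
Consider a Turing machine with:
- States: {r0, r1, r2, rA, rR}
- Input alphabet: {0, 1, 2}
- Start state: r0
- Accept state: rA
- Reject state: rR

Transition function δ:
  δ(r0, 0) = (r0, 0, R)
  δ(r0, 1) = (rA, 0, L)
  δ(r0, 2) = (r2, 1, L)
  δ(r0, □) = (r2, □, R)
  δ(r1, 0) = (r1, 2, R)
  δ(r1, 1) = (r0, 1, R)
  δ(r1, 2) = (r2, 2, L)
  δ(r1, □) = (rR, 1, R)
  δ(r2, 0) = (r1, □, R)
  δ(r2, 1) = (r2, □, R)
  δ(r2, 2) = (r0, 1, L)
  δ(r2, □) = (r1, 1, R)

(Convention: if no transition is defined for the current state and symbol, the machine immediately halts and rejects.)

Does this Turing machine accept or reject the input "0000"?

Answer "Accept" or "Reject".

Execution trace:
Initial: [r0]0000
Step 1: δ(r0, 0) = (r0, 0, R) → 0[r0]000
Step 2: δ(r0, 0) = (r0, 0, R) → 00[r0]00
Step 3: δ(r0, 0) = (r0, 0, R) → 000[r0]0
Step 4: δ(r0, 0) = (r0, 0, R) → 0000[r0]□
Step 5: δ(r0, □) = (r2, □, R) → 0000□[r2]□
Step 6: δ(r2, □) = (r1, 1, R) → 0000□1[r1]□
Step 7: δ(r1, □) = (rR, 1, R) → 0000□11[rR]□

The machine reaches the reject state rR and halts.

Answer: Reject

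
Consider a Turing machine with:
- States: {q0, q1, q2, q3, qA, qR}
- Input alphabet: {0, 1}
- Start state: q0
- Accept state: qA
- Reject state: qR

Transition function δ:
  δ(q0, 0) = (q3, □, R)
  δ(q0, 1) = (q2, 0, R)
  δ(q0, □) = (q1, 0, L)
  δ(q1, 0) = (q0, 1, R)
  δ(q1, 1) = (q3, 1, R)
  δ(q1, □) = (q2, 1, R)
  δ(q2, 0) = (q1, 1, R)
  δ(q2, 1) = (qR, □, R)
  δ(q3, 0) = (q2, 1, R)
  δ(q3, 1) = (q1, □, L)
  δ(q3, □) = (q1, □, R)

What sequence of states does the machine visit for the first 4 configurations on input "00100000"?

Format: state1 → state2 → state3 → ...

Execution trace:
Initial: [q0]00100000
Step 1: δ(q0, 0) = (q3, □, R) → □[q3]0100000
Step 2: δ(q3, 0) = (q2, 1, R) → □1[q2]100000
Step 3: δ(q2, 1) = (qR, □, R) → □1□[qR]00000

The machine reaches the reject state qR and halts.

State sequence: q0 → q3 → q2 → qR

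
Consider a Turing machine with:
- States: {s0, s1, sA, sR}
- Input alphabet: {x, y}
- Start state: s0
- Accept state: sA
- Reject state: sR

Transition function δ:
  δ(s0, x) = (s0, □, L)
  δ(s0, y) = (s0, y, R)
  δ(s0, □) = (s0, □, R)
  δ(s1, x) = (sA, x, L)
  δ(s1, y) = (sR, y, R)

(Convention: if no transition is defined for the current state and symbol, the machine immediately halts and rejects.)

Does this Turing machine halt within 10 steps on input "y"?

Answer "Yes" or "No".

Execution trace:
Initial: [s0]y
Step 1: δ(s0, y) = (s0, y, R) → y[s0]□
Step 2: δ(s0, □) = (s0, □, R) → y□[s0]□
Step 3: δ(s0, □) = (s0, □, R) → y□□[s0]□
Step 4: δ(s0, □) = (s0, □, R) → y□□□[s0]□
Step 5: δ(s0, □) = (s0, □, R) → y□□□□[s0]□
Step 6: δ(s0, □) = (s0, □, R) → y□□□□□[s0]□
Step 7: δ(s0, □) = (s0, □, R) → y□□□□□□[s0]□
Step 8: δ(s0, □) = (s0, □, R) → y□□□□□□□[s0]□
Step 9: δ(s0, □) = (s0, □, R) → y□□□□□□□□[s0]□
Step 10: δ(s0, □) = (s0, □, R) → y□□□□□□□□□[s0]□

The machine has not reached a halting state after 10 steps.
The machine did not halt within the 10-step bound.

Answer: No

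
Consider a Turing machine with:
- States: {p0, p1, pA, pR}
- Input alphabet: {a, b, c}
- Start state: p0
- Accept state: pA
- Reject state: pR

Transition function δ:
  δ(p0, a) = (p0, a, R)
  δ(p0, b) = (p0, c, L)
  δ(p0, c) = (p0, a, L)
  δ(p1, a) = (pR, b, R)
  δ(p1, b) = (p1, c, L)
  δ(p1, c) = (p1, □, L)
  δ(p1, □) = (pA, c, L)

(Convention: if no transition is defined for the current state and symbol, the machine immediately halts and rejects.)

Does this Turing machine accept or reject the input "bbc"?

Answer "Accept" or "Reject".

Execution trace:
Initial: [p0]bbc
Step 1: δ(p0, b) = (p0, c, L) → [p0]□cbc

No transition is defined for δ(p0, □). By convention the machine halts and rejects.

Answer: Reject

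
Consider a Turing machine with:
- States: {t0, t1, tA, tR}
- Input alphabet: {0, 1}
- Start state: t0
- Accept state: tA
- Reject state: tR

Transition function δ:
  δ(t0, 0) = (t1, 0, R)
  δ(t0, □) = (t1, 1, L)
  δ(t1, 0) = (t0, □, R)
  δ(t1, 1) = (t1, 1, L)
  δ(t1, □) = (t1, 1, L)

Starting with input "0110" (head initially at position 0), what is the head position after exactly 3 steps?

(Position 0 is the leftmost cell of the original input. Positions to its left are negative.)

Execution trace (head position shown):
Step 0: [t0]0110  (head at position 0)
Step 1: move right → 0[t1]110  (head at position 1)
Step 2: move left → [t1]0110  (head at position 0)
Step 3: move right → □[t0]110  (head at position 1)

After 3 steps, the head is at position 1.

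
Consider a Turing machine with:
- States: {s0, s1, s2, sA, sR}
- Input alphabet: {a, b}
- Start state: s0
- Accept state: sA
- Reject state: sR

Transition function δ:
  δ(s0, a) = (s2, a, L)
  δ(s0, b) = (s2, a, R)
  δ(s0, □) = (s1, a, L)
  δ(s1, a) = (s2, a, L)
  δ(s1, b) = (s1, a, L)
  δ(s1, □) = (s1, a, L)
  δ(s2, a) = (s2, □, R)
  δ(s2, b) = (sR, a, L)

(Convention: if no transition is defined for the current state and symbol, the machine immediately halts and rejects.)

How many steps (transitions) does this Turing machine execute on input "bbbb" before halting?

Execution trace:
Initial: [s0]bbbb
Step 1: δ(s0, b) = (s2, a, R) → a[s2]bbb
Step 2: δ(s2, b) = (sR, a, L) → [sR]aabb

The machine reaches the reject state sR and halts.

The machine executed 2 steps before halting.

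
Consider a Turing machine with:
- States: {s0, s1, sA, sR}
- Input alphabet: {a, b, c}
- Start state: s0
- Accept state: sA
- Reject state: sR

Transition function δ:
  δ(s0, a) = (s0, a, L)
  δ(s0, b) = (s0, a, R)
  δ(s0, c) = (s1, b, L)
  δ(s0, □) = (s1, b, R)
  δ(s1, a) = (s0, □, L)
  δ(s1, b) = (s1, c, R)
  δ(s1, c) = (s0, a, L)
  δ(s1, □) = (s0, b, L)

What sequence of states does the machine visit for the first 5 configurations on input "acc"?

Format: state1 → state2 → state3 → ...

Execution trace:
Initial: [s0]acc
Step 1: δ(s0, a) = (s0, a, L) → [s0]□acc
Step 2: δ(s0, □) = (s1, b, R) → b[s1]acc
Step 3: δ(s1, a) = (s0, □, L) → [s0]b□cc
Step 4: δ(s0, b) = (s0, a, R) → a[s0]□cc

State sequence: s0 → s0 → s1 → s0 → s0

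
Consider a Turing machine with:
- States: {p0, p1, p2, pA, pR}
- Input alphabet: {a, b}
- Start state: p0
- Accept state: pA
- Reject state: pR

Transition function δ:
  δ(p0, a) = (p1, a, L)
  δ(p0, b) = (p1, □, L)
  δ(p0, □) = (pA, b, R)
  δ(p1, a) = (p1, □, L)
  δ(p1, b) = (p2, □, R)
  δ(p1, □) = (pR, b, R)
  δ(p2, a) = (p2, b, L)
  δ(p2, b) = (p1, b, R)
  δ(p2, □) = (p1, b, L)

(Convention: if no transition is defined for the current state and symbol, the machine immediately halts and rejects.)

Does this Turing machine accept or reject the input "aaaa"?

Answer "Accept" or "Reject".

Execution trace:
Initial: [p0]aaaa
Step 1: δ(p0, a) = (p1, a, L) → [p1]□aaaa
Step 2: δ(p1, □) = (pR, b, R) → b[pR]aaaa

The machine reaches the reject state pR and halts.

Answer: Reject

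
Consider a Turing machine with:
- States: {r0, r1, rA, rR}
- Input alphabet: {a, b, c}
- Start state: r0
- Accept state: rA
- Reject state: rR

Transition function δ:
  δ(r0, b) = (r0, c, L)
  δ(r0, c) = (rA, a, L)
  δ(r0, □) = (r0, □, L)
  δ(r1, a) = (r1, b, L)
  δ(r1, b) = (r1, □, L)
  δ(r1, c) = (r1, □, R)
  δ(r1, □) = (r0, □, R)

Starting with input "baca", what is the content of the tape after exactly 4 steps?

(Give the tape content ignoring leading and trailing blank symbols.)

Execution trace:
Initial: [r0]baca
Step 1: δ(r0, b) = (r0, c, L) → [r0]□caca
Step 2: δ(r0, □) = (r0, □, L) → [r0]□□caca
Step 3: δ(r0, □) = (r0, □, L) → [r0]□□□caca
Step 4: δ(r0, □) = (r0, □, L) → [r0]□□□□caca

After 4 steps, the tape (ignoring leading/trailing blanks) is: caca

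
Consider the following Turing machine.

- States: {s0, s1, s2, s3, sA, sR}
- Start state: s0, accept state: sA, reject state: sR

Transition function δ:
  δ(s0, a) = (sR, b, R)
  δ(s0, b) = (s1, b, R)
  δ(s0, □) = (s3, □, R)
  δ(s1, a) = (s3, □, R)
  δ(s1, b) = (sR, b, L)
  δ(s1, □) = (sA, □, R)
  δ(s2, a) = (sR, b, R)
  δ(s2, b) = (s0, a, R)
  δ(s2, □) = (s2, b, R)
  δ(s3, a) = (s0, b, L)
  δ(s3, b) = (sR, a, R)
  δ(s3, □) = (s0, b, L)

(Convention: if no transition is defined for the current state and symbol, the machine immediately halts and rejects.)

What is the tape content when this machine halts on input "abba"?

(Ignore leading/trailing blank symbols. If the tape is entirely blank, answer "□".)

Execution trace:
Initial: [s0]abba
Step 1: δ(s0, a) = (sR, b, R) → b[sR]bba

The machine reaches the reject state sR and halts.

Final tape (ignoring leading/trailing blanks): bbba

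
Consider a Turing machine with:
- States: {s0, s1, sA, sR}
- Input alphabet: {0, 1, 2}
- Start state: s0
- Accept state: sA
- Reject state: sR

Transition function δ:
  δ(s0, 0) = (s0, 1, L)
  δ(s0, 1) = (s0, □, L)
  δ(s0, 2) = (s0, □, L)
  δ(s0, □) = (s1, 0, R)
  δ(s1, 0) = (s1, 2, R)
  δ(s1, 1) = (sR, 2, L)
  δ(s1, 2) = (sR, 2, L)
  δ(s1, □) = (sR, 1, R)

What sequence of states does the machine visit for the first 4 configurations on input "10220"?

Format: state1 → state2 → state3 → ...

Execution trace:
Initial: [s0]10220
Step 1: δ(s0, 1) = (s0, □, L) → [s0]□□0220
Step 2: δ(s0, □) = (s1, 0, R) → 0[s1]□0220
Step 3: δ(s1, □) = (sR, 1, R) → 01[sR]0220

The machine reaches the reject state sR and halts.

State sequence: s0 → s0 → s1 → sR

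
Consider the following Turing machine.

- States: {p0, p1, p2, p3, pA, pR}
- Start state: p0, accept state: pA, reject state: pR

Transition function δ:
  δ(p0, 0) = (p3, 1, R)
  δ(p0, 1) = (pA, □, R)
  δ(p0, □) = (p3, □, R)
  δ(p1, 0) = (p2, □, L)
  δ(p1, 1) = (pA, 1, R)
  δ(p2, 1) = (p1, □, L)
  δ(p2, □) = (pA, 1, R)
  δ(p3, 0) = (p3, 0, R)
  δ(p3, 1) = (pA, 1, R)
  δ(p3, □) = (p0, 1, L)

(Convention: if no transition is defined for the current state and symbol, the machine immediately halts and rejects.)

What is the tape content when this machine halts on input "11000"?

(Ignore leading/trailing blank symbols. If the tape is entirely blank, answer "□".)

Execution trace:
Initial: [p0]11000
Step 1: δ(p0, 1) = (pA, □, R) → □[pA]1000

The machine reaches the accept state pA and halts.

Final tape (ignoring leading/trailing blanks): 1000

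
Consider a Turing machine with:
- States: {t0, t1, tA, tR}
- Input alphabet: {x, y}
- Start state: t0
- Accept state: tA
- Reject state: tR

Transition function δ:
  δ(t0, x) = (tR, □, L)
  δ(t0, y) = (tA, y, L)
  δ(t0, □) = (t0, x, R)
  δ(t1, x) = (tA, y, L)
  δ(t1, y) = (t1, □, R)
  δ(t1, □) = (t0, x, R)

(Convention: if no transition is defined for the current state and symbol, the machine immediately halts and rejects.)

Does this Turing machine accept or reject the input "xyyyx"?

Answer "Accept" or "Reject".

Execution trace:
Initial: [t0]xyyyx
Step 1: δ(t0, x) = (tR, □, L) → [tR]□□yyyx

The machine reaches the reject state tR and halts.

Answer: Reject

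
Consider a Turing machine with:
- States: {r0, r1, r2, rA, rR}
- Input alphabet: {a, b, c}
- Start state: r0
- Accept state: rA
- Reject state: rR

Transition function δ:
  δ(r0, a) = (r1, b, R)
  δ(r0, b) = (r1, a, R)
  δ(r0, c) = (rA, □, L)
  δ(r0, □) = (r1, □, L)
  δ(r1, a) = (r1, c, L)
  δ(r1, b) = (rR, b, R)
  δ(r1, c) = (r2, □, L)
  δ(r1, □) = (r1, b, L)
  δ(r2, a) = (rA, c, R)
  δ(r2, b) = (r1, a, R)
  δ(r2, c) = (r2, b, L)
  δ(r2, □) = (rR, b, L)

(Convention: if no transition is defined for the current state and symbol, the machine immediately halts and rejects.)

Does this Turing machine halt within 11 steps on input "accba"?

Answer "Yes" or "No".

Execution trace:
Initial: [r0]accba
Step 1: δ(r0, a) = (r1, b, R) → b[r1]ccba
Step 2: δ(r1, c) = (r2, □, L) → [r2]b□cba
Step 3: δ(r2, b) = (r1, a, R) → a[r1]□cba
Step 4: δ(r1, □) = (r1, b, L) → [r1]abcba
Step 5: δ(r1, a) = (r1, c, L) → [r1]□cbcba
Step 6: δ(r1, □) = (r1, b, L) → [r1]□bcbcba
Step 7: δ(r1, □) = (r1, b, L) → [r1]□bbcbcba
Step 8: δ(r1, □) = (r1, b, L) → [r1]□bbbcbcba
Step 9: δ(r1, □) = (r1, b, L) → [r1]□bbbbcbcba
Step 10: δ(r1, □) = (r1, b, L) → [r1]□bbbbbcbcba
Step 11: δ(r1, □) = (r1, b, L) → [r1]□bbbbbbcbcba

The machine has not reached a halting state after 11 steps.
The machine did not halt within the 11-step bound.

Answer: No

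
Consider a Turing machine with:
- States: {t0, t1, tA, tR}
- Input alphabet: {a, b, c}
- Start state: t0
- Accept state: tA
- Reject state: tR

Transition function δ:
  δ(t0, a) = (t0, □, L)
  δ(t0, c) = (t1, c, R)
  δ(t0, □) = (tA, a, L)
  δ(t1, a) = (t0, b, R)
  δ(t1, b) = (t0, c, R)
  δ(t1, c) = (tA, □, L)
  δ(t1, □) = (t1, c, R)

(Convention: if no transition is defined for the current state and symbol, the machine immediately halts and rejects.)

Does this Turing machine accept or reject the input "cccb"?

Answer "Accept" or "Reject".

Execution trace:
Initial: [t0]cccb
Step 1: δ(t0, c) = (t1, c, R) → c[t1]ccb
Step 2: δ(t1, c) = (tA, □, L) → [tA]c□cb

The machine reaches the accept state tA and halts.

Answer: Accept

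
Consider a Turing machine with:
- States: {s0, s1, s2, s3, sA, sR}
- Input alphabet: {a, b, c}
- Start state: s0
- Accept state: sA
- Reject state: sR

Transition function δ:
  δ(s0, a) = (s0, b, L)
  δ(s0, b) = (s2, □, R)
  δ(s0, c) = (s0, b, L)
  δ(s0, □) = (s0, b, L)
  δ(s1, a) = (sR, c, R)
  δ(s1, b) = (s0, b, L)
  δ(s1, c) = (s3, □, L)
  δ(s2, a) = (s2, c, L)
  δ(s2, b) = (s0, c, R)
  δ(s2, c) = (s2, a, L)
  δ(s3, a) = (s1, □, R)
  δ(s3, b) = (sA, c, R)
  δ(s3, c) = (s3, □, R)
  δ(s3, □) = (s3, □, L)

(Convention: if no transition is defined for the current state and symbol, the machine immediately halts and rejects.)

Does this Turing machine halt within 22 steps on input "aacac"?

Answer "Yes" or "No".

Execution trace:
Initial: [s0]aacac
Step 1: δ(s0, a) = (s0, b, L) → [s0]□bacac
Step 2: δ(s0, □) = (s0, b, L) → [s0]□bbacac
Step 3: δ(s0, □) = (s0, b, L) → [s0]□bbbacac
Step 4: δ(s0, □) = (s0, b, L) → [s0]□bbbbacac
Step 5: δ(s0, □) = (s0, b, L) → [s0]□bbbbbacac
Step 6: δ(s0, □) = (s0, b, L) → [s0]□bbbbbbacac
Step 7: δ(s0, □) = (s0, b, L) → [s0]□bbbbbbbacac
Step 8: δ(s0, □) = (s0, b, L) → [s0]□bbbbbbbbacac
Step 9: δ(s0, □) = (s0, b, L) → [s0]□bbbbbbbbbacac
Step 10: δ(s0, □) = (s0, b, L) → [s0]□bbbbbbbbbbacac
Step 11: δ(s0, □) = (s0, b, L) → [s0]□bbbbbbbbbbbacac
Step 12: δ(s0, □) = (s0, b, L) → [s0]□bbbbbbbbbbbbacac
Step 13: δ(s0, □) = (s0, b, L) → [s0]□bbbbbbbbbbbbbacac
Step 14: δ(s0, □) = (s0, b, L) → [s0]□bbbbbbbbbbbbbbacac
Step 15: δ(s0, □) = (s0, b, L) → [s0]□bbbbbbbbbbbbbbbacac
Step 16: δ(s0, □) = (s0, b, L) → [s0]□bbbbbbbbbbbbbbbbacac
Step 17: δ(s0, □) = (s0, b, L) → [s0]□bbbbbbbbbbbbbbbbbacac
Step 18: δ(s0, □) = (s0, b, L) → [s0]□bbbbbbbbbbbbbbbbbbacac
Step 19: δ(s0, □) = (s0, b, L) → [s0]□bbbbbbbbbbbbbbbbbbbacac
Step 20: δ(s0, □) = (s0, b, L) → [s0]□bbbbbbbbbbbbbbbbbbbbacac
Step 21: δ(s0, □) = (s0, b, L) → [s0]□bbbbbbbbbbbbbbbbbbbbbacac
Step 22: δ(s0, □) = (s0, b, L) → [s0]□bbbbbbbbbbbbbbbbbbbbbbacac

The machine has not reached a halting state after 22 steps.
The machine did not halt within the 22-step bound.

Answer: No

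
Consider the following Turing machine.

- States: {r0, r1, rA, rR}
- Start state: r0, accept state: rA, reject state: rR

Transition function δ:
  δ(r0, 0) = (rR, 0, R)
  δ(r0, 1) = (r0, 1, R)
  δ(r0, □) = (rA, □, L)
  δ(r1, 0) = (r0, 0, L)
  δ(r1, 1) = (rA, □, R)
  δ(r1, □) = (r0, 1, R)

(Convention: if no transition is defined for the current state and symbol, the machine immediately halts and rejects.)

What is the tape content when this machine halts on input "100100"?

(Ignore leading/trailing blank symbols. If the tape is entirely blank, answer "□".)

Execution trace:
Initial: [r0]100100
Step 1: δ(r0, 1) = (r0, 1, R) → 1[r0]00100
Step 2: δ(r0, 0) = (rR, 0, R) → 10[rR]0100

The machine reaches the reject state rR and halts.

Final tape (ignoring leading/trailing blanks): 100100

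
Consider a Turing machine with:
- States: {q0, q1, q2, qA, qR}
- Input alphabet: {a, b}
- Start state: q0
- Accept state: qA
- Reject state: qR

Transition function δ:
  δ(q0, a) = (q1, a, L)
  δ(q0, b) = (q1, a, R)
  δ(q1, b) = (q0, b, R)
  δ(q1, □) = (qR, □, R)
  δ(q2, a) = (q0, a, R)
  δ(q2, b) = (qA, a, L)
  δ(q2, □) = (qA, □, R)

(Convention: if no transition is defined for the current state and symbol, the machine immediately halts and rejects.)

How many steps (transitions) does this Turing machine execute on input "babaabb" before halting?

Execution trace:
Initial: [q0]babaabb
Step 1: δ(q0, b) = (q1, a, R) → a[q1]abaabb

No transition is defined for δ(q1, a). By convention the machine halts and rejects.

The machine executed 1 step before halting.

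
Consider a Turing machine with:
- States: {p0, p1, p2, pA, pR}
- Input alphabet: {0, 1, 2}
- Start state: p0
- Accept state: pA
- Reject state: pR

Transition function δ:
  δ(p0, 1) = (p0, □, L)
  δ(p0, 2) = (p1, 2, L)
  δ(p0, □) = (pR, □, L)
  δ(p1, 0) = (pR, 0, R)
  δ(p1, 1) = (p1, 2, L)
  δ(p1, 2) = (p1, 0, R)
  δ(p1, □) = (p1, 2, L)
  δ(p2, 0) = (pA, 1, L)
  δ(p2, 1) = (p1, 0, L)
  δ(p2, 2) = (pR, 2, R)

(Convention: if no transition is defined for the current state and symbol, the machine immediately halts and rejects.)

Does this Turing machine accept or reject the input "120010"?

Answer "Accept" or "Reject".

Execution trace:
Initial: [p0]120010
Step 1: δ(p0, 1) = (p0, □, L) → [p0]□□20010
Step 2: δ(p0, □) = (pR, □, L) → [pR]□□□20010

The machine reaches the reject state pR and halts.

Answer: Reject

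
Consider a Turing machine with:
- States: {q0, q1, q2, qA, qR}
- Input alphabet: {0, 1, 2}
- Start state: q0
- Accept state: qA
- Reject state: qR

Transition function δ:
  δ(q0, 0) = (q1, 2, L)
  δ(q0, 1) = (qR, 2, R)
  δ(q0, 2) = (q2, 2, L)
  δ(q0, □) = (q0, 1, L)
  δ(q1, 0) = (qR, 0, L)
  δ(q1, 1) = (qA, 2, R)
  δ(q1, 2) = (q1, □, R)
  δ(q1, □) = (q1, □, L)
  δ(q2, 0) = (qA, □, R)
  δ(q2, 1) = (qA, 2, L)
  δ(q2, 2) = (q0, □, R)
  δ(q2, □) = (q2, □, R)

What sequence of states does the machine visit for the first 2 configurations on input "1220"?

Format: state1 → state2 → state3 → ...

Execution trace:
Initial: [q0]1220
Step 1: δ(q0, 1) = (qR, 2, R) → 2[qR]220

The machine reaches the reject state qR and halts.

State sequence: q0 → qR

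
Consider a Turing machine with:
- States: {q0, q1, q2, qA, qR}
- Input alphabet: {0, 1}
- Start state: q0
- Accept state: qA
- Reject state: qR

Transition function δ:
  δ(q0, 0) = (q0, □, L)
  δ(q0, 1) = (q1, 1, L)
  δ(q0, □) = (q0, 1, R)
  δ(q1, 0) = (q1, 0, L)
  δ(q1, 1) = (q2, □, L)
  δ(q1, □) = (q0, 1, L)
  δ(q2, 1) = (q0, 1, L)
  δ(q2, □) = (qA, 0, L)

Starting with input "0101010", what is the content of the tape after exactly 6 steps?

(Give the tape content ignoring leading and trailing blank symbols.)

Execution trace:
Initial: [q0]0101010
Step 1: δ(q0, 0) = (q0, □, L) → [q0]□□101010
Step 2: δ(q0, □) = (q0, 1, R) → 1[q0]□101010
Step 3: δ(q0, □) = (q0, 1, R) → 11[q0]101010
Step 4: δ(q0, 1) = (q1, 1, L) → 1[q1]1101010
Step 5: δ(q1, 1) = (q2, □, L) → [q2]1□101010
Step 6: δ(q2, 1) = (q0, 1, L) → [q0]□1□101010

After 6 steps, the tape (ignoring leading/trailing blanks) is: 1□101010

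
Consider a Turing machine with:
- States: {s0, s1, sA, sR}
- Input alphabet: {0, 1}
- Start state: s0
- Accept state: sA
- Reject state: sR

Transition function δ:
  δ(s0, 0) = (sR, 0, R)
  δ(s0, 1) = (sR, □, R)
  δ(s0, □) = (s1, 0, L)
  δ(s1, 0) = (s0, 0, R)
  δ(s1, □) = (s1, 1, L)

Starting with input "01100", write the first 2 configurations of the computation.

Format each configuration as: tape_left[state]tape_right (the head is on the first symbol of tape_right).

Transitions applied:
Step 1: δ(s0, 0) = (sR, 0, R)

The first 2 configurations are:
[s0]01100 ⊢ 0[sR]1100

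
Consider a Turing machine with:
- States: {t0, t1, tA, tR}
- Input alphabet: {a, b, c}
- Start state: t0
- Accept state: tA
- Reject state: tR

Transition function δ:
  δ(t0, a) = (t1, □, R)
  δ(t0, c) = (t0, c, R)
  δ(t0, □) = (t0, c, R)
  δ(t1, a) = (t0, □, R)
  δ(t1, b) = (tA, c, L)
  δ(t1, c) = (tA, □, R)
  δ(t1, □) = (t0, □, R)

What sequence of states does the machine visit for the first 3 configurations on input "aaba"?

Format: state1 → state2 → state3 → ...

Execution trace:
Initial: [t0]aaba
Step 1: δ(t0, a) = (t1, □, R) → □[t1]aba
Step 2: δ(t1, a) = (t0, □, R) → □□[t0]ba

No transition is defined for δ(t0, b). By convention the machine halts and rejects.

State sequence: t0 → t1 → t0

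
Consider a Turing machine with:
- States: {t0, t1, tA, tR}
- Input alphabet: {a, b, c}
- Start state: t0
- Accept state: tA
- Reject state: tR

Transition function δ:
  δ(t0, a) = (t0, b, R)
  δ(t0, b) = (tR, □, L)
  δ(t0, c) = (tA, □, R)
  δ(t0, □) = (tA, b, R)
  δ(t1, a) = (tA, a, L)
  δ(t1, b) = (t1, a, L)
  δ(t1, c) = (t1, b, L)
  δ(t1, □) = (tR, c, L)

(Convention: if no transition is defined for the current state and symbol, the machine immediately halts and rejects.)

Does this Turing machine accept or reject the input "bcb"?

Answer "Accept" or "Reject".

Execution trace:
Initial: [t0]bcb
Step 1: δ(t0, b) = (tR, □, L) → [tR]□□cb

The machine reaches the reject state tR and halts.

Answer: Reject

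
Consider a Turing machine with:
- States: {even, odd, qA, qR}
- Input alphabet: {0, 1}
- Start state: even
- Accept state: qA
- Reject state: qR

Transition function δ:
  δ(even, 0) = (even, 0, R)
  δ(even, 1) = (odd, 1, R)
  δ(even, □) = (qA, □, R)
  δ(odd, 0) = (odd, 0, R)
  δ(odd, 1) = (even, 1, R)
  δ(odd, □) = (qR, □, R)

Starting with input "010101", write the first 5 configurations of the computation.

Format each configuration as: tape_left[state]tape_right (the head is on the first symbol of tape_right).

Transitions applied:
Step 1: δ(even, 0) = (even, 0, R)
Step 2: δ(even, 1) = (odd, 1, R)
Step 3: δ(odd, 0) = (odd, 0, R)
Step 4: δ(odd, 1) = (even, 1, R)

The first 5 configurations are:
[even]010101 ⊢ 0[even]10101 ⊢ 01[odd]0101 ⊢ 010[odd]101 ⊢ 0101[even]01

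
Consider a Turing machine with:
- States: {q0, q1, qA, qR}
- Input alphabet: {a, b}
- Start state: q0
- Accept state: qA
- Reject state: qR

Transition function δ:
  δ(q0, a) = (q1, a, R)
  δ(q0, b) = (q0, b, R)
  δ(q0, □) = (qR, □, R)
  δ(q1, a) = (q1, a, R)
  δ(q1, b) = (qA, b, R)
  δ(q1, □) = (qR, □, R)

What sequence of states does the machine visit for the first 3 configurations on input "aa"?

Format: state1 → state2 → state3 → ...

Execution trace:
Initial: [q0]aa
Step 1: δ(q0, a) = (q1, a, R) → a[q1]a
Step 2: δ(q1, a) = (q1, a, R) → aa[q1]□

State sequence: q0 → q1 → q1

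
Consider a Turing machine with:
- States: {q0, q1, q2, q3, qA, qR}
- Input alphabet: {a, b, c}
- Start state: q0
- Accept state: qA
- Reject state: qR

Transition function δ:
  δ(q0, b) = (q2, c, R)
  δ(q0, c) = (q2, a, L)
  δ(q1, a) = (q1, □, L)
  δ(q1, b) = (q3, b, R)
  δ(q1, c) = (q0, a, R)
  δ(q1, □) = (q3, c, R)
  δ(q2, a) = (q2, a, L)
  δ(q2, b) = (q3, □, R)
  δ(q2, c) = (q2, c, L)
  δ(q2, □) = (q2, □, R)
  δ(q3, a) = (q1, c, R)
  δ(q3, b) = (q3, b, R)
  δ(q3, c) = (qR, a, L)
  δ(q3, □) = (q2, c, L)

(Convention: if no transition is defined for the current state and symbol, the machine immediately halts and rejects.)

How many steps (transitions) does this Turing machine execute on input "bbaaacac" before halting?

Execution trace:
Initial: [q0]bbaaacac
Step 1: δ(q0, b) = (q2, c, R) → c[q2]baaacac
Step 2: δ(q2, b) = (q3, □, R) → c□[q3]aaacac
Step 3: δ(q3, a) = (q1, c, R) → c□c[q1]aacac
Step 4: δ(q1, a) = (q1, □, L) → c□[q1]c□acac
Step 5: δ(q1, c) = (q0, a, R) → c□a[q0]□acac

No transition is defined for δ(q0, □). By convention the machine halts and rejects.

The machine executed 5 steps before halting.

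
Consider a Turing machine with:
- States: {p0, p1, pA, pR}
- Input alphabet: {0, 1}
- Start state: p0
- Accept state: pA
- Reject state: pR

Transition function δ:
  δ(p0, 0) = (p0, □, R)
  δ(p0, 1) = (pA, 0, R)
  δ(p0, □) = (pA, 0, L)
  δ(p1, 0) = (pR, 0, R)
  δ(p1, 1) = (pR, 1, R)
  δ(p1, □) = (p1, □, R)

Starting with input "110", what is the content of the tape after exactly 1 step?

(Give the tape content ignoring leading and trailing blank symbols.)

Execution trace:
Initial: [p0]110
Step 1: δ(p0, 1) = (pA, 0, R) → 0[pA]10

The machine reaches the accept state pA and halts.

After 1 step, the tape (ignoring leading/trailing blanks) is: 010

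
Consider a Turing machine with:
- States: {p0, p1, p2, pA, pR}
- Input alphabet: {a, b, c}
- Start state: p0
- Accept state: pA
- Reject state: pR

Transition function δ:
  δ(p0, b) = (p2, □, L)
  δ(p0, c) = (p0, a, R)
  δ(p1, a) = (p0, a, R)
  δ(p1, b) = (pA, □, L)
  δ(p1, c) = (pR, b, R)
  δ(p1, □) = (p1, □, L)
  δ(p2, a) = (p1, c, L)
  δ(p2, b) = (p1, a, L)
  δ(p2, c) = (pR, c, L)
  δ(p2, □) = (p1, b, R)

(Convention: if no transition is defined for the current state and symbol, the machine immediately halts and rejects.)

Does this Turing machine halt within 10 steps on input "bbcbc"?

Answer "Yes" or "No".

Execution trace:
Initial: [p0]bbcbc
Step 1: δ(p0, b) = (p2, □, L) → [p2]□□bcbc
Step 2: δ(p2, □) = (p1, b, R) → b[p1]□bcbc
Step 3: δ(p1, □) = (p1, □, L) → [p1]b□bcbc
Step 4: δ(p1, b) = (pA, □, L) → [pA]□□□bcbc

The machine reaches the accept state pA and halts.
The machine halted after 4 steps (within the 10-step bound).

Answer: Yes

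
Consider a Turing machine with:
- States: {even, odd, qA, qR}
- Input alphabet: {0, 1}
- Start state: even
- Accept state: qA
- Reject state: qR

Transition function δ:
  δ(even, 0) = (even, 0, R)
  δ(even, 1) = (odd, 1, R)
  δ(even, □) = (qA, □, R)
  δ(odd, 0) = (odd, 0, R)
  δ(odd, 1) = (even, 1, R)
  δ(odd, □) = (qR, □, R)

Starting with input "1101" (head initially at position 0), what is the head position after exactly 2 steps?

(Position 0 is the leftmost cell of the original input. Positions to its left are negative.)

Execution trace (head position shown):
Step 0: [even]1101  (head at position 0)
Step 1: move right → 1[odd]101  (head at position 1)
Step 2: move right → 11[even]01  (head at position 2)

After 2 steps, the head is at position 2.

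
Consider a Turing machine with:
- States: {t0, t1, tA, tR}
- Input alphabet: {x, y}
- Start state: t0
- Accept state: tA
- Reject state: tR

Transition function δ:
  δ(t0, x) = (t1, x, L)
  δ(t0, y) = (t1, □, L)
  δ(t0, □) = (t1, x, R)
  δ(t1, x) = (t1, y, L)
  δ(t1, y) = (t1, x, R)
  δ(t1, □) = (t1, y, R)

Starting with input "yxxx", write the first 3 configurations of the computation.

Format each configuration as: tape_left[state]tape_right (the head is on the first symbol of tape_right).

Transitions applied:
Step 1: δ(t0, y) = (t1, □, L)
Step 2: δ(t1, □) = (t1, y, R)

The first 3 configurations are:
[t0]yxxx ⊢ [t1]□□xxx ⊢ y[t1]□xxx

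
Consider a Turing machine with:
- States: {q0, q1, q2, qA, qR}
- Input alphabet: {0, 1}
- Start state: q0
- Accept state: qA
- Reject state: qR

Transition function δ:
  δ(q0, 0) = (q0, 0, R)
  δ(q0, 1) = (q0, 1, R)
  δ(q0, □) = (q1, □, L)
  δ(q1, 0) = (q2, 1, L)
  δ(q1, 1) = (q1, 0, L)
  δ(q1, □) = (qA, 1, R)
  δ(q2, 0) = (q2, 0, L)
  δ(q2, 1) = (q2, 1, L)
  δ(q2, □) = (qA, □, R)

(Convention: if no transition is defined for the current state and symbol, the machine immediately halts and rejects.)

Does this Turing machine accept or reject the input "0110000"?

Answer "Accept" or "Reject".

Execution trace:
Initial: [q0]0110000
Step 1: δ(q0, 0) = (q0, 0, R) → 0[q0]110000
Step 2: δ(q0, 1) = (q0, 1, R) → 01[q0]10000
Step 3: δ(q0, 1) = (q0, 1, R) → 011[q0]0000
Step 4: δ(q0, 0) = (q0, 0, R) → 0110[q0]000
Step 5: δ(q0, 0) = (q0, 0, R) → 01100[q0]00
Step 6: δ(q0, 0) = (q0, 0, R) → 011000[q0]0
Step 7: δ(q0, 0) = (q0, 0, R) → 0110000[q0]□
Step 8: δ(q0, □) = (q1, □, L) → 011000[q1]0□
Step 9: δ(q1, 0) = (q2, 1, L) → 01100[q2]01□
Step 10: δ(q2, 0) = (q2, 0, L) → 0110[q2]001□
Step 11: δ(q2, 0) = (q2, 0, L) → 011[q2]0001□
Step 12: δ(q2, 0) = (q2, 0, L) → 01[q2]10001□
Step 13: δ(q2, 1) = (q2, 1, L) → 0[q2]110001□
Step 14: δ(q2, 1) = (q2, 1, L) → [q2]0110001□
Step 15: δ(q2, 0) = (q2, 0, L) → [q2]□0110001□
Step 16: δ(q2, □) = (qA, □, R) → □[qA]0110001□

The machine reaches the accept state qA and halts.

Answer: Accept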